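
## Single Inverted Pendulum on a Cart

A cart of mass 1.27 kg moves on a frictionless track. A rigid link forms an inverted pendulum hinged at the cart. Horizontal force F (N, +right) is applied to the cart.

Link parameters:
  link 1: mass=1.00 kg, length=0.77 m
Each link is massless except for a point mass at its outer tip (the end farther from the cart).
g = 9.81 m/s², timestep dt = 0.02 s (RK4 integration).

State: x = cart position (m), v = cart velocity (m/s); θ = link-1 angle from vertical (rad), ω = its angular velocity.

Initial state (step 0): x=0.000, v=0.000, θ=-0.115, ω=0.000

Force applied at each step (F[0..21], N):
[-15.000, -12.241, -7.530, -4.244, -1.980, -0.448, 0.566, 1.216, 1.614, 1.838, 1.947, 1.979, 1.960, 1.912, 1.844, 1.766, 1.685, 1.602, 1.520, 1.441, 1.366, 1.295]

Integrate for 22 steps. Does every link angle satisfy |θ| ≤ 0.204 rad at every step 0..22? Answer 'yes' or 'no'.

Answer: yes

Derivation:
apply F[0]=-15.000 → step 1: x=-0.002, v=-0.217, θ=-0.112, ω=0.250
apply F[1]=-12.241 → step 2: x=-0.008, v=-0.391, θ=-0.106, ω=0.448
apply F[2]=-7.530 → step 3: x=-0.017, v=-0.494, θ=-0.096, ω=0.555
apply F[3]=-4.244 → step 4: x=-0.027, v=-0.547, θ=-0.084, ω=0.601
apply F[4]=-1.980 → step 5: x=-0.039, v=-0.566, θ=-0.072, ω=0.606
apply F[5]=-0.448 → step 6: x=-0.050, v=-0.563, θ=-0.060, ω=0.586
apply F[6]=+0.566 → step 7: x=-0.061, v=-0.546, θ=-0.049, ω=0.550
apply F[7]=+1.216 → step 8: x=-0.072, v=-0.521, θ=-0.038, ω=0.505
apply F[8]=+1.614 → step 9: x=-0.082, v=-0.490, θ=-0.028, ω=0.457
apply F[9]=+1.838 → step 10: x=-0.091, v=-0.458, θ=-0.020, ω=0.409
apply F[10]=+1.947 → step 11: x=-0.100, v=-0.425, θ=-0.012, ω=0.362
apply F[11]=+1.979 → step 12: x=-0.108, v=-0.392, θ=-0.005, ω=0.318
apply F[12]=+1.960 → step 13: x=-0.116, v=-0.361, θ=0.001, ω=0.276
apply F[13]=+1.912 → step 14: x=-0.123, v=-0.331, θ=0.006, ω=0.239
apply F[14]=+1.844 → step 15: x=-0.129, v=-0.304, θ=0.010, ω=0.205
apply F[15]=+1.766 → step 16: x=-0.135, v=-0.278, θ=0.014, ω=0.174
apply F[16]=+1.685 → step 17: x=-0.140, v=-0.253, θ=0.017, ω=0.147
apply F[17]=+1.602 → step 18: x=-0.145, v=-0.231, θ=0.020, ω=0.123
apply F[18]=+1.520 → step 19: x=-0.149, v=-0.210, θ=0.022, ω=0.101
apply F[19]=+1.441 → step 20: x=-0.153, v=-0.191, θ=0.024, ω=0.082
apply F[20]=+1.366 → step 21: x=-0.157, v=-0.174, θ=0.025, ω=0.065
apply F[21]=+1.295 → step 22: x=-0.160, v=-0.157, θ=0.027, ω=0.051
Max |angle| over trajectory = 0.115 rad; bound = 0.204 → within bound.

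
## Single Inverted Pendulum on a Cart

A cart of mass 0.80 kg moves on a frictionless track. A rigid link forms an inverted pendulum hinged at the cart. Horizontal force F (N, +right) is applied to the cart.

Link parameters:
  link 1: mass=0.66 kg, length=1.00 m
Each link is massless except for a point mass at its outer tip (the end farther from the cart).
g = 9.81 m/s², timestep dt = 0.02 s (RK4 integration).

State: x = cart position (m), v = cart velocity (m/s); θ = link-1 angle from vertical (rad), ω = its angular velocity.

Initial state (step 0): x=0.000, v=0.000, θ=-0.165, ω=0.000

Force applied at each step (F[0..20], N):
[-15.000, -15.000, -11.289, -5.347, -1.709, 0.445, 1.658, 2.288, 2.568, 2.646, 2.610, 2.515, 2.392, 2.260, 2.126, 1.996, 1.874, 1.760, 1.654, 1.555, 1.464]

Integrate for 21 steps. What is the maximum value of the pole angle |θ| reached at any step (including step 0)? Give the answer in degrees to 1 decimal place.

apply F[0]=-15.000 → step 1: x=-0.003, v=-0.342, θ=-0.162, ω=0.305
apply F[1]=-15.000 → step 2: x=-0.014, v=-0.685, θ=-0.153, ω=0.613
apply F[2]=-11.289 → step 3: x=-0.030, v=-0.941, θ=-0.138, ω=0.838
apply F[3]=-5.347 → step 4: x=-0.050, v=-1.054, θ=-0.121, ω=0.924
apply F[4]=-1.709 → step 5: x=-0.071, v=-1.080, θ=-0.102, ω=0.929
apply F[5]=+0.445 → step 6: x=-0.093, v=-1.055, θ=-0.084, ω=0.886
apply F[6]=+1.658 → step 7: x=-0.113, v=-1.003, θ=-0.067, ω=0.819
apply F[7]=+2.288 → step 8: x=-0.133, v=-0.937, θ=-0.051, ω=0.741
apply F[8]=+2.568 → step 9: x=-0.151, v=-0.866, θ=-0.037, ω=0.662
apply F[9]=+2.646 → step 10: x=-0.167, v=-0.795, θ=-0.025, ω=0.585
apply F[10]=+2.610 → step 11: x=-0.182, v=-0.727, θ=-0.014, ω=0.513
apply F[11]=+2.515 → step 12: x=-0.196, v=-0.662, θ=-0.004, ω=0.447
apply F[12]=+2.392 → step 13: x=-0.209, v=-0.603, θ=0.004, ω=0.387
apply F[13]=+2.260 → step 14: x=-0.220, v=-0.547, θ=0.011, ω=0.333
apply F[14]=+2.126 → step 15: x=-0.231, v=-0.497, θ=0.017, ω=0.285
apply F[15]=+1.996 → step 16: x=-0.240, v=-0.450, θ=0.023, ω=0.242
apply F[16]=+1.874 → step 17: x=-0.249, v=-0.407, θ=0.027, ω=0.205
apply F[17]=+1.760 → step 18: x=-0.257, v=-0.368, θ=0.031, ω=0.171
apply F[18]=+1.654 → step 19: x=-0.264, v=-0.332, θ=0.034, ω=0.141
apply F[19]=+1.555 → step 20: x=-0.270, v=-0.299, θ=0.037, ω=0.115
apply F[20]=+1.464 → step 21: x=-0.276, v=-0.268, θ=0.039, ω=0.092
Max |angle| over trajectory = 0.165 rad = 9.5°.

Answer: 9.5°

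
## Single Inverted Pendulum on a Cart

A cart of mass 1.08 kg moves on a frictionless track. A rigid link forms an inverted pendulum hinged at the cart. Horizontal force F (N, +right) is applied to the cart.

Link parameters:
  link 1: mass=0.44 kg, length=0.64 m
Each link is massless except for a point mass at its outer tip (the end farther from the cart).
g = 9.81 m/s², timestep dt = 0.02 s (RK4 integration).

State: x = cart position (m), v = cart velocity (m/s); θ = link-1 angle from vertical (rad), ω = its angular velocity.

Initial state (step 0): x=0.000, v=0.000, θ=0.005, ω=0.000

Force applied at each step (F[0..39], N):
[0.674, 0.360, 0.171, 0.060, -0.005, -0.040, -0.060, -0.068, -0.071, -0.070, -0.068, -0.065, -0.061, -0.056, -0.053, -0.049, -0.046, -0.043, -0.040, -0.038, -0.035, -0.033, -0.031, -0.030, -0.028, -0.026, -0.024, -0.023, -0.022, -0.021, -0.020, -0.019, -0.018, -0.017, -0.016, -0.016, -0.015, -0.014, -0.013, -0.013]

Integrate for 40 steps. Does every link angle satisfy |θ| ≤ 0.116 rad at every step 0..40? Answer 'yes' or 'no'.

Answer: yes

Derivation:
apply F[0]=+0.674 → step 1: x=0.000, v=0.012, θ=0.005, ω=-0.017
apply F[1]=+0.360 → step 2: x=0.000, v=0.018, θ=0.004, ω=-0.026
apply F[2]=+0.171 → step 3: x=0.001, v=0.021, θ=0.004, ω=-0.029
apply F[3]=+0.060 → step 4: x=0.001, v=0.022, θ=0.003, ω=-0.029
apply F[4]=-0.005 → step 5: x=0.002, v=0.022, θ=0.003, ω=-0.028
apply F[5]=-0.040 → step 6: x=0.002, v=0.021, θ=0.002, ω=-0.026
apply F[6]=-0.060 → step 7: x=0.003, v=0.020, θ=0.002, ω=-0.023
apply F[7]=-0.068 → step 8: x=0.003, v=0.018, θ=0.001, ω=-0.020
apply F[8]=-0.071 → step 9: x=0.003, v=0.017, θ=0.001, ω=-0.018
apply F[9]=-0.070 → step 10: x=0.004, v=0.015, θ=0.001, ω=-0.016
apply F[10]=-0.068 → step 11: x=0.004, v=0.014, θ=0.000, ω=-0.013
apply F[11]=-0.065 → step 12: x=0.004, v=0.013, θ=-0.000, ω=-0.011
apply F[12]=-0.061 → step 13: x=0.004, v=0.012, θ=-0.000, ω=-0.010
apply F[13]=-0.056 → step 14: x=0.005, v=0.011, θ=-0.000, ω=-0.008
apply F[14]=-0.053 → step 15: x=0.005, v=0.010, θ=-0.001, ω=-0.007
apply F[15]=-0.049 → step 16: x=0.005, v=0.009, θ=-0.001, ω=-0.006
apply F[16]=-0.046 → step 17: x=0.005, v=0.008, θ=-0.001, ω=-0.005
apply F[17]=-0.043 → step 18: x=0.005, v=0.007, θ=-0.001, ω=-0.004
apply F[18]=-0.040 → step 19: x=0.005, v=0.007, θ=-0.001, ω=-0.003
apply F[19]=-0.038 → step 20: x=0.006, v=0.006, θ=-0.001, ω=-0.002
apply F[20]=-0.035 → step 21: x=0.006, v=0.006, θ=-0.001, ω=-0.002
apply F[21]=-0.033 → step 22: x=0.006, v=0.005, θ=-0.001, ω=-0.001
apply F[22]=-0.031 → step 23: x=0.006, v=0.005, θ=-0.001, ω=-0.001
apply F[23]=-0.030 → step 24: x=0.006, v=0.004, θ=-0.001, ω=-0.001
apply F[24]=-0.028 → step 25: x=0.006, v=0.004, θ=-0.001, ω=-0.000
apply F[25]=-0.026 → step 26: x=0.006, v=0.003, θ=-0.001, ω=0.000
apply F[26]=-0.024 → step 27: x=0.006, v=0.003, θ=-0.001, ω=0.000
apply F[27]=-0.023 → step 28: x=0.006, v=0.003, θ=-0.001, ω=0.001
apply F[28]=-0.022 → step 29: x=0.006, v=0.002, θ=-0.001, ω=0.001
apply F[29]=-0.021 → step 30: x=0.006, v=0.002, θ=-0.001, ω=0.001
apply F[30]=-0.020 → step 31: x=0.006, v=0.002, θ=-0.001, ω=0.001
apply F[31]=-0.019 → step 32: x=0.006, v=0.001, θ=-0.001, ω=0.001
apply F[32]=-0.018 → step 33: x=0.006, v=0.001, θ=-0.001, ω=0.001
apply F[33]=-0.017 → step 34: x=0.006, v=0.001, θ=-0.001, ω=0.001
apply F[34]=-0.016 → step 35: x=0.006, v=0.001, θ=-0.001, ω=0.001
apply F[35]=-0.016 → step 36: x=0.006, v=0.000, θ=-0.001, ω=0.001
apply F[36]=-0.015 → step 37: x=0.006, v=0.000, θ=-0.001, ω=0.001
apply F[37]=-0.014 → step 38: x=0.007, v=0.000, θ=-0.001, ω=0.001
apply F[38]=-0.013 → step 39: x=0.006, v=-0.000, θ=-0.001, ω=0.001
apply F[39]=-0.013 → step 40: x=0.006, v=-0.000, θ=-0.001, ω=0.001
Max |angle| over trajectory = 0.005 rad; bound = 0.116 → within bound.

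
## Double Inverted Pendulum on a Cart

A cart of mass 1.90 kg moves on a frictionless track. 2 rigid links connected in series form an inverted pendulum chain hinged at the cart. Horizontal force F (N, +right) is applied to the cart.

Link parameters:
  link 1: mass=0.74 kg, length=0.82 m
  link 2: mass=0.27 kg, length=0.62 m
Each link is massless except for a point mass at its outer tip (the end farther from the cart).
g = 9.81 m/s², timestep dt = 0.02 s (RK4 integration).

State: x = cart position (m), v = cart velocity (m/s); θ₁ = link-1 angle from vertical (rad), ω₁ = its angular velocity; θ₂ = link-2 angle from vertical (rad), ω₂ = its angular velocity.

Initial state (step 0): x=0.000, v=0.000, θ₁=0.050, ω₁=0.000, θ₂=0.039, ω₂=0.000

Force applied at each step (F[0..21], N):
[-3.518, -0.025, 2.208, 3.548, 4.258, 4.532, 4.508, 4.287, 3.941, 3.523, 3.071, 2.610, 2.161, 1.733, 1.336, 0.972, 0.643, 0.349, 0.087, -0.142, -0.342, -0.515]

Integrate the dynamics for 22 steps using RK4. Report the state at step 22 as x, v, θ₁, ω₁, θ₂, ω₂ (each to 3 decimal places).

apply F[0]=-3.518 → step 1: x=-0.000, v=-0.042, θ₁=0.051, ω₁=0.064, θ₂=0.039, ω₂=-0.005
apply F[1]=-0.025 → step 2: x=-0.001, v=-0.048, θ₁=0.052, ω₁=0.085, θ₂=0.039, ω₂=-0.010
apply F[2]=+2.208 → step 3: x=-0.002, v=-0.030, θ₁=0.054, ω₁=0.077, θ₂=0.039, ω₂=-0.016
apply F[3]=+3.548 → step 4: x=-0.002, v=0.002, θ₁=0.055, ω₁=0.053, θ₂=0.038, ω₂=-0.023
apply F[4]=+4.258 → step 5: x=-0.002, v=0.041, θ₁=0.056, ω₁=0.020, θ₂=0.038, ω₂=-0.031
apply F[5]=+4.532 → step 6: x=-0.001, v=0.082, θ₁=0.056, ω₁=-0.016, θ₂=0.037, ω₂=-0.039
apply F[6]=+4.508 → step 7: x=0.001, v=0.124, θ₁=0.055, ω₁=-0.051, θ₂=0.036, ω₂=-0.047
apply F[7]=+4.287 → step 8: x=0.004, v=0.163, θ₁=0.054, ω₁=-0.085, θ₂=0.035, ω₂=-0.056
apply F[8]=+3.941 → step 9: x=0.008, v=0.199, θ₁=0.052, ω₁=-0.114, θ₂=0.034, ω₂=-0.064
apply F[9]=+3.523 → step 10: x=0.012, v=0.231, θ₁=0.049, ω₁=-0.139, θ₂=0.032, ω₂=-0.071
apply F[10]=+3.071 → step 11: x=0.017, v=0.258, θ₁=0.046, ω₁=-0.160, θ₂=0.031, ω₂=-0.078
apply F[11]=+2.610 → step 12: x=0.022, v=0.281, θ₁=0.043, ω₁=-0.176, θ₂=0.029, ω₂=-0.084
apply F[12]=+2.161 → step 13: x=0.028, v=0.300, θ₁=0.039, ω₁=-0.187, θ₂=0.028, ω₂=-0.090
apply F[13]=+1.733 → step 14: x=0.034, v=0.314, θ₁=0.035, ω₁=-0.195, θ₂=0.026, ω₂=-0.095
apply F[14]=+1.336 → step 15: x=0.041, v=0.325, θ₁=0.032, ω₁=-0.199, θ₂=0.024, ω₂=-0.098
apply F[15]=+0.972 → step 16: x=0.047, v=0.332, θ₁=0.028, ω₁=-0.200, θ₂=0.022, ω₂=-0.101
apply F[16]=+0.643 → step 17: x=0.054, v=0.336, θ₁=0.024, ω₁=-0.198, θ₂=0.020, ω₂=-0.103
apply F[17]=+0.349 → step 18: x=0.061, v=0.337, θ₁=0.020, ω₁=-0.195, θ₂=0.018, ω₂=-0.105
apply F[18]=+0.087 → step 19: x=0.067, v=0.336, θ₁=0.016, ω₁=-0.189, θ₂=0.016, ω₂=-0.105
apply F[19]=-0.142 → step 20: x=0.074, v=0.333, θ₁=0.012, ω₁=-0.182, θ₂=0.013, ω₂=-0.105
apply F[20]=-0.342 → step 21: x=0.081, v=0.329, θ₁=0.009, ω₁=-0.174, θ₂=0.011, ω₂=-0.104
apply F[21]=-0.515 → step 22: x=0.087, v=0.323, θ₁=0.005, ω₁=-0.166, θ₂=0.009, ω₂=-0.102

Answer: x=0.087, v=0.323, θ₁=0.005, ω₁=-0.166, θ₂=0.009, ω₂=-0.102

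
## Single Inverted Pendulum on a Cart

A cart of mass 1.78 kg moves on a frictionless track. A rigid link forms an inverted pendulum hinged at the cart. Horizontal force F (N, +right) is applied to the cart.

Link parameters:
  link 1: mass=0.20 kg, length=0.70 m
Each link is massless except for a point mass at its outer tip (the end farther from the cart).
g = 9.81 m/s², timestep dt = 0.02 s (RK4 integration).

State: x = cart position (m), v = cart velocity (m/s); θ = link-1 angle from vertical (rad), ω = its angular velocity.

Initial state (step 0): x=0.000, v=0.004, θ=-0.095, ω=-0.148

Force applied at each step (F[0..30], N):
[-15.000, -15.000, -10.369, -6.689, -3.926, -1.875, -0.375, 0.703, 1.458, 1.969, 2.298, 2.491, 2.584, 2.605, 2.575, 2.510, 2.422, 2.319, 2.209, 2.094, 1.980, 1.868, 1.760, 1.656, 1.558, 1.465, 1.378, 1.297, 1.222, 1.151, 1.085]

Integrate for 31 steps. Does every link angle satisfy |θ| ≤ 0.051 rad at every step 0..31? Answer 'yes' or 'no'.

Answer: no

Derivation:
apply F[0]=-15.000 → step 1: x=-0.002, v=-0.162, θ=-0.096, ω=0.062
apply F[1]=-15.000 → step 2: x=-0.006, v=-0.329, θ=-0.093, ω=0.272
apply F[2]=-10.369 → step 3: x=-0.014, v=-0.443, θ=-0.086, ω=0.410
apply F[3]=-6.689 → step 4: x=-0.024, v=-0.516, θ=-0.077, ω=0.491
apply F[4]=-3.926 → step 5: x=-0.035, v=-0.559, θ=-0.066, ω=0.532
apply F[5]=-1.875 → step 6: x=-0.046, v=-0.579, θ=-0.056, ω=0.543
apply F[6]=-0.375 → step 7: x=-0.058, v=-0.582, θ=-0.045, ω=0.533
apply F[7]=+0.703 → step 8: x=-0.069, v=-0.573, θ=-0.035, ω=0.509
apply F[8]=+1.458 → step 9: x=-0.080, v=-0.556, θ=-0.025, ω=0.477
apply F[9]=+1.969 → step 10: x=-0.091, v=-0.533, θ=-0.016, ω=0.439
apply F[10]=+2.298 → step 11: x=-0.102, v=-0.507, θ=-0.007, ω=0.399
apply F[11]=+2.491 → step 12: x=-0.112, v=-0.479, θ=0.000, ω=0.358
apply F[12]=+2.584 → step 13: x=-0.121, v=-0.450, θ=0.007, ω=0.317
apply F[13]=+2.605 → step 14: x=-0.130, v=-0.421, θ=0.013, ω=0.279
apply F[14]=+2.575 → step 15: x=-0.138, v=-0.393, θ=0.018, ω=0.242
apply F[15]=+2.510 → step 16: x=-0.145, v=-0.365, θ=0.023, ω=0.208
apply F[16]=+2.422 → step 17: x=-0.152, v=-0.338, θ=0.027, ω=0.177
apply F[17]=+2.319 → step 18: x=-0.159, v=-0.313, θ=0.030, ω=0.149
apply F[18]=+2.209 → step 19: x=-0.165, v=-0.289, θ=0.033, ω=0.123
apply F[19]=+2.094 → step 20: x=-0.170, v=-0.266, θ=0.035, ω=0.100
apply F[20]=+1.980 → step 21: x=-0.175, v=-0.245, θ=0.037, ω=0.079
apply F[21]=+1.868 → step 22: x=-0.180, v=-0.224, θ=0.038, ω=0.061
apply F[22]=+1.760 → step 23: x=-0.184, v=-0.205, θ=0.039, ω=0.045
apply F[23]=+1.656 → step 24: x=-0.188, v=-0.188, θ=0.040, ω=0.031
apply F[24]=+1.558 → step 25: x=-0.192, v=-0.171, θ=0.040, ω=0.018
apply F[25]=+1.465 → step 26: x=-0.195, v=-0.156, θ=0.041, ω=0.007
apply F[26]=+1.378 → step 27: x=-0.198, v=-0.141, θ=0.041, ω=-0.002
apply F[27]=+1.297 → step 28: x=-0.201, v=-0.127, θ=0.041, ω=-0.010
apply F[28]=+1.222 → step 29: x=-0.203, v=-0.114, θ=0.040, ω=-0.017
apply F[29]=+1.151 → step 30: x=-0.205, v=-0.102, θ=0.040, ω=-0.023
apply F[30]=+1.085 → step 31: x=-0.207, v=-0.091, θ=0.039, ω=-0.028
Max |angle| over trajectory = 0.096 rad; bound = 0.051 → exceeded.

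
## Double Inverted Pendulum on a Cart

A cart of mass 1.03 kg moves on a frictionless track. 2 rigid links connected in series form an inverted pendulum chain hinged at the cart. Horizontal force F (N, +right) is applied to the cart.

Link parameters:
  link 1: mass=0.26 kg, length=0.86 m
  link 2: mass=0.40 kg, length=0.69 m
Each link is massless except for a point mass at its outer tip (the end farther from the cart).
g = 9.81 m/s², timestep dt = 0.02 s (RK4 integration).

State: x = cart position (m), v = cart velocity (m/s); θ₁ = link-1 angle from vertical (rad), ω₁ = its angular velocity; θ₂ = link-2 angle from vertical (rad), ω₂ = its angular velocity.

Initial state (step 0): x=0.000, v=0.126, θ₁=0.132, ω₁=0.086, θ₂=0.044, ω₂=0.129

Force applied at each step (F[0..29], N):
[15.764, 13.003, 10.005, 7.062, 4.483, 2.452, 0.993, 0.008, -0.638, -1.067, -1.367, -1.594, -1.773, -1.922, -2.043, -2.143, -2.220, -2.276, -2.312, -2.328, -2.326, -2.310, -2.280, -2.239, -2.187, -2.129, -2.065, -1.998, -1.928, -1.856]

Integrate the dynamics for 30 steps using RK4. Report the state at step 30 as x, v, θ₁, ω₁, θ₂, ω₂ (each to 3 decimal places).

Answer: x=0.437, v=0.314, θ₁=-0.065, ω₁=-0.008, θ₂=-0.051, ω₂=-0.052

Derivation:
apply F[0]=+15.764 → step 1: x=0.005, v=0.413, θ₁=0.131, ω₁=-0.179, θ₂=0.046, ω₂=0.056
apply F[1]=+13.003 → step 2: x=0.016, v=0.647, θ₁=0.125, ω₁=-0.388, θ₂=0.046, ω₂=-0.011
apply F[2]=+10.005 → step 3: x=0.031, v=0.825, θ₁=0.116, ω₁=-0.537, θ₂=0.045, ω₂=-0.069
apply F[3]=+7.062 → step 4: x=0.048, v=0.948, θ₁=0.105, ω₁=-0.630, θ₂=0.044, ω₂=-0.118
apply F[4]=+4.483 → step 5: x=0.068, v=1.023, θ₁=0.091, ω₁=-0.675, θ₂=0.041, ω₂=-0.158
apply F[5]=+2.452 → step 6: x=0.089, v=1.060, θ₁=0.078, ω₁=-0.684, θ₂=0.037, ω₂=-0.190
apply F[6]=+0.993 → step 7: x=0.110, v=1.071, θ₁=0.064, ω₁=-0.668, θ₂=0.033, ω₂=-0.215
apply F[7]=+0.008 → step 8: x=0.132, v=1.064, θ₁=0.051, ω₁=-0.638, θ₂=0.029, ω₂=-0.233
apply F[8]=-0.638 → step 9: x=0.153, v=1.046, θ₁=0.039, ω₁=-0.601, θ₂=0.024, ω₂=-0.246
apply F[9]=-1.067 → step 10: x=0.173, v=1.022, θ₁=0.027, ω₁=-0.561, θ₂=0.019, ω₂=-0.254
apply F[10]=-1.367 → step 11: x=0.194, v=0.992, θ₁=0.017, ω₁=-0.520, θ₂=0.014, ω₂=-0.258
apply F[11]=-1.594 → step 12: x=0.213, v=0.960, θ₁=0.007, ω₁=-0.480, θ₂=0.009, ω₂=-0.258
apply F[12]=-1.773 → step 13: x=0.232, v=0.925, θ₁=-0.003, ω₁=-0.440, θ₂=0.004, ω₂=-0.255
apply F[13]=-1.922 → step 14: x=0.250, v=0.889, θ₁=-0.011, ω₁=-0.402, θ₂=-0.001, ω₂=-0.249
apply F[14]=-2.043 → step 15: x=0.267, v=0.851, θ₁=-0.019, ω₁=-0.365, θ₂=-0.006, ω₂=-0.241
apply F[15]=-2.143 → step 16: x=0.284, v=0.812, θ₁=-0.026, ω₁=-0.330, θ₂=-0.011, ω₂=-0.232
apply F[16]=-2.220 → step 17: x=0.300, v=0.773, θ₁=-0.032, ω₁=-0.296, θ₂=-0.016, ω₂=-0.221
apply F[17]=-2.276 → step 18: x=0.315, v=0.733, θ₁=-0.038, ω₁=-0.264, θ₂=-0.020, ω₂=-0.209
apply F[18]=-2.312 → step 19: x=0.329, v=0.693, θ₁=-0.042, ω₁=-0.233, θ₂=-0.024, ω₂=-0.196
apply F[19]=-2.328 → step 20: x=0.343, v=0.653, θ₁=-0.047, ω₁=-0.204, θ₂=-0.028, ω₂=-0.182
apply F[20]=-2.326 → step 21: x=0.355, v=0.614, θ₁=-0.051, ω₁=-0.176, θ₂=-0.031, ω₂=-0.168
apply F[21]=-2.310 → step 22: x=0.367, v=0.576, θ₁=-0.054, ω₁=-0.151, θ₂=-0.035, ω₂=-0.154
apply F[22]=-2.280 → step 23: x=0.378, v=0.539, θ₁=-0.057, ω₁=-0.127, θ₂=-0.037, ω₂=-0.140
apply F[23]=-2.239 → step 24: x=0.389, v=0.503, θ₁=-0.059, ω₁=-0.105, θ₂=-0.040, ω₂=-0.126
apply F[24]=-2.187 → step 25: x=0.399, v=0.468, θ₁=-0.061, ω₁=-0.084, θ₂=-0.042, ω₂=-0.113
apply F[25]=-2.129 → step 26: x=0.408, v=0.434, θ₁=-0.062, ω₁=-0.066, θ₂=-0.045, ω₂=-0.100
apply F[26]=-2.065 → step 27: x=0.416, v=0.402, θ₁=-0.064, ω₁=-0.049, θ₂=-0.046, ω₂=-0.087
apply F[27]=-1.998 → step 28: x=0.424, v=0.371, θ₁=-0.064, ω₁=-0.034, θ₂=-0.048, ω₂=-0.075
apply F[28]=-1.928 → step 29: x=0.431, v=0.342, θ₁=-0.065, ω₁=-0.020, θ₂=-0.049, ω₂=-0.063
apply F[29]=-1.856 → step 30: x=0.437, v=0.314, θ₁=-0.065, ω₁=-0.008, θ₂=-0.051, ω₂=-0.052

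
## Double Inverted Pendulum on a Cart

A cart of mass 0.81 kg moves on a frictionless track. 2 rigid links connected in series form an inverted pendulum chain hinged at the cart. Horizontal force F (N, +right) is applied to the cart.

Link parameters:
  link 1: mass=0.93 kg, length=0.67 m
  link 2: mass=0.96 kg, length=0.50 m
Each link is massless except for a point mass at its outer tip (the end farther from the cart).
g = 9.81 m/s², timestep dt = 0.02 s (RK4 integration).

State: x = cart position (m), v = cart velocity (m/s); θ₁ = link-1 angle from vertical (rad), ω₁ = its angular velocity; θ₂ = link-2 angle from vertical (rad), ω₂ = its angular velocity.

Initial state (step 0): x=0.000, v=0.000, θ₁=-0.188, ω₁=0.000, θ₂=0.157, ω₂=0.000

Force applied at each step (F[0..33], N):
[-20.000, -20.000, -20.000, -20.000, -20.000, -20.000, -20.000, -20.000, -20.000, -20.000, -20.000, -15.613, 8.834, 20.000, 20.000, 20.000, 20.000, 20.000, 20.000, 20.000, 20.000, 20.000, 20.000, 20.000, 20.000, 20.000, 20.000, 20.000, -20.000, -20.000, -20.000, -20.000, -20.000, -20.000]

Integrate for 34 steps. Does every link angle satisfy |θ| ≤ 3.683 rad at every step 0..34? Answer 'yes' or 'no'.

apply F[0]=-20.000 → step 1: x=-0.004, v=-0.391, θ₁=-0.184, ω₁=0.404, θ₂=0.160, ω₂=0.325
apply F[1]=-20.000 → step 2: x=-0.016, v=-0.790, θ₁=-0.172, ω₁=0.825, θ₂=0.170, ω₂=0.640
apply F[2]=-20.000 → step 3: x=-0.036, v=-1.202, θ₁=-0.151, ω₁=1.281, θ₂=0.186, ω₂=0.934
apply F[3]=-20.000 → step 4: x=-0.064, v=-1.634, θ₁=-0.120, ω₁=1.790, θ₂=0.207, ω₂=1.192
apply F[4]=-20.000 → step 5: x=-0.101, v=-2.090, θ₁=-0.079, ω₁=2.370, θ₂=0.233, ω₂=1.395
apply F[5]=-20.000 → step 6: x=-0.148, v=-2.570, θ₁=-0.025, ω₁=3.030, θ₂=0.262, ω₂=1.520
apply F[6]=-20.000 → step 7: x=-0.204, v=-3.063, θ₁=0.043, ω₁=3.763, θ₂=0.293, ω₂=1.547
apply F[7]=-20.000 → step 8: x=-0.270, v=-3.539, θ₁=0.126, ω₁=4.526, θ₂=0.324, ω₂=1.475
apply F[8]=-20.000 → step 9: x=-0.345, v=-3.950, θ₁=0.224, ω₁=5.231, θ₂=0.352, ω₂=1.343
apply F[9]=-20.000 → step 10: x=-0.427, v=-4.246, θ₁=0.334, ω₁=5.777, θ₂=0.377, ω₂=1.238
apply F[10]=-20.000 → step 11: x=-0.514, v=-4.412, θ₁=0.453, ω₁=6.117, θ₂=0.402, ω₂=1.244
apply F[11]=-15.613 → step 12: x=-0.602, v=-4.407, θ₁=0.577, ω₁=6.202, θ₂=0.428, ω₂=1.382
apply F[12]=+8.834 → step 13: x=-0.687, v=-4.032, θ₁=0.697, ω₁=5.890, θ₂=0.457, ω₂=1.470
apply F[13]=+20.000 → step 14: x=-0.763, v=-3.561, θ₁=0.812, ω₁=5.580, θ₂=0.486, ω₂=1.453
apply F[14]=+20.000 → step 15: x=-0.829, v=-3.132, θ₁=0.922, ω₁=5.402, θ₂=0.514, ω₂=1.400
apply F[15]=+20.000 → step 16: x=-0.888, v=-2.725, θ₁=1.029, ω₁=5.325, θ₂=0.542, ω₂=1.320
apply F[16]=+20.000 → step 17: x=-0.938, v=-2.326, θ₁=1.135, ω₁=5.328, θ₂=0.567, ω₂=1.227
apply F[17]=+20.000 → step 18: x=-0.981, v=-1.923, θ₁=1.242, ω₁=5.400, θ₂=0.591, ω₂=1.129
apply F[18]=+20.000 → step 19: x=-1.015, v=-1.507, θ₁=1.352, ω₁=5.534, θ₂=0.612, ω₂=1.039
apply F[19]=+20.000 → step 20: x=-1.041, v=-1.068, θ₁=1.464, ω₁=5.730, θ₂=0.632, ω₂=0.970
apply F[20]=+20.000 → step 21: x=-1.058, v=-0.598, θ₁=1.581, ω₁=5.992, θ₂=0.651, ω₂=0.939
apply F[21]=+20.000 → step 22: x=-1.065, v=-0.086, θ₁=1.704, ω₁=6.328, θ₂=0.670, ω₂=0.965
apply F[22]=+20.000 → step 23: x=-1.061, v=0.480, θ₁=1.835, ω₁=6.755, θ₂=0.691, ω₂=1.081
apply F[23]=+20.000 → step 24: x=-1.045, v=1.118, θ₁=1.975, ω₁=7.300, θ₂=0.714, ω₂=1.330
apply F[24]=+20.000 → step 25: x=-1.016, v=1.850, θ₁=2.128, ω₁=8.006, θ₂=0.745, ω₂=1.785
apply F[25]=+20.000 → step 26: x=-0.970, v=2.706, θ₁=2.297, ω₁=8.935, θ₂=0.788, ω₂=2.571
apply F[26]=+20.000 → step 27: x=-0.906, v=3.720, θ₁=2.487, ω₁=10.167, θ₂=0.852, ω₂=3.911
apply F[27]=+20.000 → step 28: x=-0.820, v=4.892, θ₁=2.706, ω₁=11.738, θ₂=0.951, ω₂=6.203
apply F[28]=-20.000 → step 29: x=-0.720, v=5.106, θ₁=2.945, ω₁=11.966, θ₂=1.113, ω₂=10.085
apply F[29]=-20.000 → step 30: x=-0.620, v=4.793, θ₁=3.175, ω₁=10.825, θ₂=1.352, ω₂=13.688
apply F[30]=-20.000 → step 31: x=-0.530, v=4.135, θ₁=3.368, ω₁=8.336, θ₂=1.651, ω₂=15.950
apply F[31]=-20.000 → step 32: x=-0.454, v=3.460, θ₁=3.505, ω₁=5.242, θ₂=1.982, ω₂=17.044
apply F[32]=-20.000 → step 33: x=-0.392, v=2.791, θ₁=3.577, ω₁=1.902, θ₂=2.331, ω₂=17.804
apply F[33]=-20.000 → step 34: x=-0.344, v=1.930, θ₁=3.578, ω₁=-1.852, θ₂=2.698, ω₂=19.085
Max |angle| over trajectory = 3.578 rad; bound = 3.683 → within bound.

Answer: yes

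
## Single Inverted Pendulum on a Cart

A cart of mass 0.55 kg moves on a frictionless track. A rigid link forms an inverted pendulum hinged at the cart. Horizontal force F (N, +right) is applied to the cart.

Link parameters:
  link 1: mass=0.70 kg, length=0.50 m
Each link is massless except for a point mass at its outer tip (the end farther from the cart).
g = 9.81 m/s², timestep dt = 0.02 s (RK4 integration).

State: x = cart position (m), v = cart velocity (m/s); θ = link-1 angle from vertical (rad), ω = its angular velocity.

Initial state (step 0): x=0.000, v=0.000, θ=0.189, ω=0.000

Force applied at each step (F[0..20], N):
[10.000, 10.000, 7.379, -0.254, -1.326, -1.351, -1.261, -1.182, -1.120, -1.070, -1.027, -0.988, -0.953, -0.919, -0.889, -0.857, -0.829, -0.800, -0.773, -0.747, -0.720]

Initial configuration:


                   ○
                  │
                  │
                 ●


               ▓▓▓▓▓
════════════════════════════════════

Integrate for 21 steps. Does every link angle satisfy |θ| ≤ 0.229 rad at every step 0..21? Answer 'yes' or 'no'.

Answer: yes

Derivation:
apply F[0]=+10.000 → step 1: x=0.003, v=0.305, θ=0.184, ω=-0.526
apply F[1]=+10.000 → step 2: x=0.012, v=0.614, θ=0.168, ω=-1.067
apply F[2]=+7.379 → step 3: x=0.027, v=0.841, θ=0.143, ω=-1.452
apply F[3]=-0.254 → step 4: x=0.043, v=0.804, θ=0.115, ω=-1.329
apply F[4]=-1.326 → step 5: x=0.059, v=0.733, θ=0.090, ω=-1.148
apply F[5]=-1.351 → step 6: x=0.073, v=0.666, θ=0.069, ω=-0.983
apply F[6]=-1.261 → step 7: x=0.085, v=0.606, θ=0.051, ω=-0.840
apply F[7]=-1.182 → step 8: x=0.097, v=0.553, θ=0.035, ω=-0.717
apply F[8]=-1.120 → step 9: x=0.107, v=0.505, θ=0.022, ω=-0.611
apply F[9]=-1.070 → step 10: x=0.117, v=0.462, θ=0.011, ω=-0.519
apply F[10]=-1.027 → step 11: x=0.126, v=0.424, θ=0.001, ω=-0.439
apply F[11]=-0.988 → step 12: x=0.134, v=0.388, θ=-0.007, ω=-0.370
apply F[12]=-0.953 → step 13: x=0.141, v=0.356, θ=-0.014, ω=-0.310
apply F[13]=-0.919 → step 14: x=0.148, v=0.327, θ=-0.020, ω=-0.258
apply F[14]=-0.889 → step 15: x=0.155, v=0.300, θ=-0.024, ω=-0.213
apply F[15]=-0.857 → step 16: x=0.160, v=0.276, θ=-0.028, ω=-0.174
apply F[16]=-0.829 → step 17: x=0.166, v=0.253, θ=-0.031, ω=-0.141
apply F[17]=-0.800 → step 18: x=0.170, v=0.232, θ=-0.034, ω=-0.112
apply F[18]=-0.773 → step 19: x=0.175, v=0.213, θ=-0.036, ω=-0.086
apply F[19]=-0.747 → step 20: x=0.179, v=0.195, θ=-0.037, ω=-0.065
apply F[20]=-0.720 → step 21: x=0.183, v=0.178, θ=-0.038, ω=-0.046
Max |angle| over trajectory = 0.189 rad; bound = 0.229 → within bound.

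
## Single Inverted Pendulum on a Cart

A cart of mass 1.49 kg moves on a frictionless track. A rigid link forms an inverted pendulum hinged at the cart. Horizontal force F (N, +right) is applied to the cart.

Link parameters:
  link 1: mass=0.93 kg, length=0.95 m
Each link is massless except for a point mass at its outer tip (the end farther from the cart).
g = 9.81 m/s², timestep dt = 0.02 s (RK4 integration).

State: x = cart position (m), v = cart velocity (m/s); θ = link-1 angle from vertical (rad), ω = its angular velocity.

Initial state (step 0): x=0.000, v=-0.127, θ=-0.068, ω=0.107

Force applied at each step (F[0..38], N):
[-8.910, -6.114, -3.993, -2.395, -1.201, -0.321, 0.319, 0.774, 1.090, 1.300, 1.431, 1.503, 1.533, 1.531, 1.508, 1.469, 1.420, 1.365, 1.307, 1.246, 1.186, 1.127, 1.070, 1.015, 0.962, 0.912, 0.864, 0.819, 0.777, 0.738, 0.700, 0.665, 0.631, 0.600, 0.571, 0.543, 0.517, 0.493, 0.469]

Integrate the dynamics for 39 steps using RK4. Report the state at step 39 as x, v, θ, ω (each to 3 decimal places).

Answer: x=-0.140, v=-0.001, θ=0.017, ω=-0.023

Derivation:
apply F[0]=-8.910 → step 1: x=-0.004, v=-0.238, θ=-0.065, ω=0.210
apply F[1]=-6.114 → step 2: x=-0.009, v=-0.312, θ=-0.060, ω=0.275
apply F[2]=-3.993 → step 3: x=-0.016, v=-0.359, θ=-0.054, ω=0.312
apply F[3]=-2.395 → step 4: x=-0.023, v=-0.385, θ=-0.048, ω=0.329
apply F[4]=-1.201 → step 5: x=-0.031, v=-0.396, θ=-0.041, ω=0.331
apply F[5]=-0.321 → step 6: x=-0.039, v=-0.395, θ=-0.035, ω=0.323
apply F[6]=+0.319 → step 7: x=-0.047, v=-0.387, θ=-0.028, ω=0.308
apply F[7]=+0.774 → step 8: x=-0.054, v=-0.374, θ=-0.022, ω=0.289
apply F[8]=+1.090 → step 9: x=-0.062, v=-0.357, θ=-0.017, ω=0.267
apply F[9]=+1.300 → step 10: x=-0.069, v=-0.338, θ=-0.012, ω=0.244
apply F[10]=+1.431 → step 11: x=-0.075, v=-0.317, θ=-0.007, ω=0.220
apply F[11]=+1.503 → step 12: x=-0.081, v=-0.297, θ=-0.003, ω=0.198
apply F[12]=+1.533 → step 13: x=-0.087, v=-0.276, θ=0.001, ω=0.176
apply F[13]=+1.531 → step 14: x=-0.092, v=-0.256, θ=0.004, ω=0.155
apply F[14]=+1.508 → step 15: x=-0.097, v=-0.236, θ=0.007, ω=0.135
apply F[15]=+1.469 → step 16: x=-0.102, v=-0.218, θ=0.010, ω=0.118
apply F[16]=+1.420 → step 17: x=-0.106, v=-0.200, θ=0.012, ω=0.101
apply F[17]=+1.365 → step 18: x=-0.110, v=-0.183, θ=0.014, ω=0.086
apply F[18]=+1.307 → step 19: x=-0.113, v=-0.167, θ=0.015, ω=0.073
apply F[19]=+1.246 → step 20: x=-0.117, v=-0.152, θ=0.017, ω=0.060
apply F[20]=+1.186 → step 21: x=-0.120, v=-0.139, θ=0.018, ω=0.049
apply F[21]=+1.127 → step 22: x=-0.122, v=-0.126, θ=0.019, ω=0.039
apply F[22]=+1.070 → step 23: x=-0.125, v=-0.114, θ=0.019, ω=0.031
apply F[23]=+1.015 → step 24: x=-0.127, v=-0.103, θ=0.020, ω=0.023
apply F[24]=+0.962 → step 25: x=-0.129, v=-0.092, θ=0.020, ω=0.016
apply F[25]=+0.912 → step 26: x=-0.130, v=-0.082, θ=0.021, ω=0.010
apply F[26]=+0.864 → step 27: x=-0.132, v=-0.073, θ=0.021, ω=0.005
apply F[27]=+0.819 → step 28: x=-0.133, v=-0.065, θ=0.021, ω=0.000
apply F[28]=+0.777 → step 29: x=-0.135, v=-0.057, θ=0.021, ω=-0.004
apply F[29]=+0.738 → step 30: x=-0.136, v=-0.050, θ=0.021, ω=-0.007
apply F[30]=+0.700 → step 31: x=-0.137, v=-0.043, θ=0.020, ω=-0.010
apply F[31]=+0.665 → step 32: x=-0.137, v=-0.036, θ=0.020, ω=-0.013
apply F[32]=+0.631 → step 33: x=-0.138, v=-0.030, θ=0.020, ω=-0.015
apply F[33]=+0.600 → step 34: x=-0.139, v=-0.025, θ=0.020, ω=-0.017
apply F[34]=+0.571 → step 35: x=-0.139, v=-0.019, θ=0.019, ω=-0.019
apply F[35]=+0.543 → step 36: x=-0.139, v=-0.014, θ=0.019, ω=-0.020
apply F[36]=+0.517 → step 37: x=-0.140, v=-0.010, θ=0.018, ω=-0.021
apply F[37]=+0.493 → step 38: x=-0.140, v=-0.005, θ=0.018, ω=-0.022
apply F[38]=+0.469 → step 39: x=-0.140, v=-0.001, θ=0.017, ω=-0.023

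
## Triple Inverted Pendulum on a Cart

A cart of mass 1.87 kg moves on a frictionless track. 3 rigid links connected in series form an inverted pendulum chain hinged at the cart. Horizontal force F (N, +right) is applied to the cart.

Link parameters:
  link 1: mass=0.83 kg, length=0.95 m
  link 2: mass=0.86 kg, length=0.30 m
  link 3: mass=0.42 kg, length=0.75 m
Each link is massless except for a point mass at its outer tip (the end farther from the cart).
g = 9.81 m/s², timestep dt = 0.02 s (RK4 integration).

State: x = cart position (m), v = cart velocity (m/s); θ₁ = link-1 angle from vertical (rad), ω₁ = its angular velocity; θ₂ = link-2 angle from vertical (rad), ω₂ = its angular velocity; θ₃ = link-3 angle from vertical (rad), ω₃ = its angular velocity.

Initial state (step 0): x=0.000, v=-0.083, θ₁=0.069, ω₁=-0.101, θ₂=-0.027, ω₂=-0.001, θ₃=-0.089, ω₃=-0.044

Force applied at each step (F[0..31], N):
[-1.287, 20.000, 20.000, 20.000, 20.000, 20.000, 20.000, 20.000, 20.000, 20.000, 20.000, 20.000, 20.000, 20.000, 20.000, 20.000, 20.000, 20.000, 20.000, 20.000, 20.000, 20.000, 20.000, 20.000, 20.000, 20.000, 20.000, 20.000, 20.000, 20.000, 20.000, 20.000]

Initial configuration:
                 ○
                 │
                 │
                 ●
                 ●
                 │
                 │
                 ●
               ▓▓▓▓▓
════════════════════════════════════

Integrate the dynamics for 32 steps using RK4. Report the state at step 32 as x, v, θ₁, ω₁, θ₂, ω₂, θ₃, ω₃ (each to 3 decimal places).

apply F[0]=-1.287 → step 1: x=-0.002, v=-0.111, θ₁=0.068, ω₁=-0.028, θ₂=-0.028, ω₂=-0.136, θ₃=-0.090, ω₃=-0.067
apply F[1]=+20.000 → step 2: x=-0.002, v=0.087, θ₁=0.066, ω₁=-0.190, θ₂=-0.033, ω₂=-0.285, θ₃=-0.092, ω₃=-0.092
apply F[2]=+20.000 → step 3: x=0.002, v=0.286, θ₁=0.060, ω₁=-0.354, θ₂=-0.040, ω₂=-0.437, θ₃=-0.094, ω₃=-0.115
apply F[3]=+20.000 → step 4: x=0.009, v=0.488, θ₁=0.051, ω₁=-0.522, θ₂=-0.050, ω₂=-0.590, θ₃=-0.096, ω₃=-0.134
apply F[4]=+20.000 → step 5: x=0.021, v=0.692, θ₁=0.039, ω₁=-0.695, θ₂=-0.063, ω₂=-0.744, θ₃=-0.099, ω₃=-0.150
apply F[5]=+20.000 → step 6: x=0.037, v=0.899, θ₁=0.023, ω₁=-0.877, θ₂=-0.080, ω₂=-0.897, θ₃=-0.102, ω₃=-0.161
apply F[6]=+20.000 → step 7: x=0.057, v=1.110, θ₁=0.004, ω₁=-1.067, θ₂=-0.099, ω₂=-1.046, θ₃=-0.106, ω₃=-0.166
apply F[7]=+20.000 → step 8: x=0.081, v=1.325, θ₁=-0.019, ω₁=-1.269, θ₂=-0.122, ω₂=-1.187, θ₃=-0.109, ω₃=-0.165
apply F[8]=+20.000 → step 9: x=0.110, v=1.544, θ₁=-0.047, ω₁=-1.483, θ₂=-0.147, ω₂=-1.316, θ₃=-0.112, ω₃=-0.158
apply F[9]=+20.000 → step 10: x=0.143, v=1.767, θ₁=-0.079, ω₁=-1.711, θ₂=-0.174, ω₂=-1.429, θ₃=-0.115, ω₃=-0.147
apply F[10]=+20.000 → step 11: x=0.181, v=1.992, θ₁=-0.115, ω₁=-1.952, θ₂=-0.204, ω₂=-1.518, θ₃=-0.118, ω₃=-0.134
apply F[11]=+20.000 → step 12: x=0.223, v=2.217, θ₁=-0.157, ω₁=-2.205, θ₂=-0.235, ω₂=-1.580, θ₃=-0.120, ω₃=-0.121
apply F[12]=+20.000 → step 13: x=0.269, v=2.438, θ₁=-0.204, ω₁=-2.468, θ₂=-0.267, ω₂=-1.611, θ₃=-0.123, ω₃=-0.113
apply F[13]=+20.000 → step 14: x=0.320, v=2.653, θ₁=-0.256, ω₁=-2.735, θ₂=-0.299, ω₂=-1.612, θ₃=-0.125, ω₃=-0.113
apply F[14]=+20.000 → step 15: x=0.375, v=2.856, θ₁=-0.313, ω₁=-3.000, θ₂=-0.331, ω₂=-1.592, θ₃=-0.127, ω₃=-0.128
apply F[15]=+20.000 → step 16: x=0.434, v=3.042, θ₁=-0.376, ω₁=-3.255, θ₂=-0.363, ω₂=-1.564, θ₃=-0.130, ω₃=-0.162
apply F[16]=+20.000 → step 17: x=0.497, v=3.207, θ₁=-0.443, ω₁=-3.490, θ₂=-0.394, ω₂=-1.550, θ₃=-0.134, ω₃=-0.216
apply F[17]=+20.000 → step 18: x=0.563, v=3.348, θ₁=-0.515, ω₁=-3.700, θ₂=-0.425, ω₂=-1.572, θ₃=-0.139, ω₃=-0.294
apply F[18]=+20.000 → step 19: x=0.631, v=3.462, θ₁=-0.591, ω₁=-3.880, θ₂=-0.457, ω₂=-1.653, θ₃=-0.146, ω₃=-0.393
apply F[19]=+20.000 → step 20: x=0.701, v=3.550, θ₁=-0.670, ω₁=-4.028, θ₂=-0.491, ω₂=-1.809, θ₃=-0.155, ω₃=-0.514
apply F[20]=+20.000 → step 21: x=0.773, v=3.613, θ₁=-0.752, ω₁=-4.147, θ₂=-0.530, ω₂=-2.045, θ₃=-0.167, ω₃=-0.653
apply F[21]=+20.000 → step 22: x=0.845, v=3.653, θ₁=-0.836, ω₁=-4.239, θ₂=-0.574, ω₂=-2.361, θ₃=-0.181, ω₃=-0.812
apply F[22]=+20.000 → step 23: x=0.919, v=3.672, θ₁=-0.921, ω₁=-4.310, θ₂=-0.625, ω₂=-2.747, θ₃=-0.199, ω₃=-0.990
apply F[23]=+20.000 → step 24: x=0.992, v=3.671, θ₁=-1.008, ω₁=-4.362, θ₂=-0.684, ω₂=-3.192, θ₃=-0.221, ω₃=-1.191
apply F[24]=+20.000 → step 25: x=1.065, v=3.650, θ₁=-1.096, ω₁=-4.399, θ₂=-0.753, ω₂=-3.680, θ₃=-0.247, ω₃=-1.419
apply F[25]=+20.000 → step 26: x=1.138, v=3.610, θ₁=-1.184, ω₁=-4.425, θ₂=-0.831, ω₂=-4.191, θ₃=-0.278, ω₃=-1.680
apply F[26]=+20.000 → step 27: x=1.210, v=3.551, θ₁=-1.272, ω₁=-4.443, θ₂=-0.920, ω₂=-4.707, θ₃=-0.315, ω₃=-1.981
apply F[27]=+20.000 → step 28: x=1.280, v=3.472, θ₁=-1.361, ω₁=-4.457, θ₂=-1.020, ω₂=-5.206, θ₃=-0.358, ω₃=-2.331
apply F[28]=+20.000 → step 29: x=1.348, v=3.373, θ₁=-1.451, ω₁=-4.474, θ₂=-1.128, ω₂=-5.662, θ₃=-0.408, ω₃=-2.736
apply F[29]=+20.000 → step 30: x=1.415, v=3.252, θ₁=-1.541, ω₁=-4.500, θ₂=-1.246, ω₂=-6.049, θ₃=-0.467, ω₃=-3.204
apply F[30]=+20.000 → step 31: x=1.478, v=3.110, θ₁=-1.631, ω₁=-4.542, θ₂=-1.370, ω₂=-6.338, θ₃=-0.537, ω₃=-3.738
apply F[31]=+20.000 → step 32: x=1.539, v=2.947, θ₁=-1.722, ω₁=-4.610, θ₂=-1.498, ω₂=-6.498, θ₃=-0.617, ω₃=-4.340

Answer: x=1.539, v=2.947, θ₁=-1.722, ω₁=-4.610, θ₂=-1.498, ω₂=-6.498, θ₃=-0.617, ω₃=-4.340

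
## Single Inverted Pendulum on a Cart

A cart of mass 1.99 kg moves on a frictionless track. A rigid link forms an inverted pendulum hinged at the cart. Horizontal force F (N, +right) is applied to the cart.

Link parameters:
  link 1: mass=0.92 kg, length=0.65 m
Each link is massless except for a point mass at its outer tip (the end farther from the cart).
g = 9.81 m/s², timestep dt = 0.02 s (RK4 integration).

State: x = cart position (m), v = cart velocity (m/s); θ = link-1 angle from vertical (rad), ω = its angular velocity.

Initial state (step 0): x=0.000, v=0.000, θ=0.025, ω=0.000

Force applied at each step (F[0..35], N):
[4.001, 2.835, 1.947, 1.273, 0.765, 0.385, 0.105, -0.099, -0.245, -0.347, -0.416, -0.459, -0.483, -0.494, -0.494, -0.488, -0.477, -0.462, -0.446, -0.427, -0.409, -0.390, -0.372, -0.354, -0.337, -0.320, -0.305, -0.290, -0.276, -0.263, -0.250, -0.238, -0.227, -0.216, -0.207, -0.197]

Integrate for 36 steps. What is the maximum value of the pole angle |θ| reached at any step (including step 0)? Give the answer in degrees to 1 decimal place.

apply F[0]=+4.001 → step 1: x=0.000, v=0.038, θ=0.024, ω=-0.051
apply F[1]=+2.835 → step 2: x=0.001, v=0.064, θ=0.023, ω=-0.084
apply F[2]=+1.947 → step 3: x=0.003, v=0.082, θ=0.021, ω=-0.104
apply F[3]=+1.273 → step 4: x=0.005, v=0.093, θ=0.019, ω=-0.115
apply F[4]=+0.765 → step 5: x=0.007, v=0.099, θ=0.017, ω=-0.119
apply F[5]=+0.385 → step 6: x=0.009, v=0.101, θ=0.014, ω=-0.118
apply F[6]=+0.105 → step 7: x=0.011, v=0.101, θ=0.012, ω=-0.114
apply F[7]=-0.099 → step 8: x=0.013, v=0.099, θ=0.010, ω=-0.108
apply F[8]=-0.245 → step 9: x=0.015, v=0.096, θ=0.008, ω=-0.100
apply F[9]=-0.347 → step 10: x=0.016, v=0.092, θ=0.006, ω=-0.092
apply F[10]=-0.416 → step 11: x=0.018, v=0.087, θ=0.004, ω=-0.083
apply F[11]=-0.459 → step 12: x=0.020, v=0.082, θ=0.003, ω=-0.075
apply F[12]=-0.483 → step 13: x=0.021, v=0.077, θ=0.001, ω=-0.066
apply F[13]=-0.494 → step 14: x=0.023, v=0.072, θ=-0.000, ω=-0.058
apply F[14]=-0.494 → step 15: x=0.024, v=0.067, θ=-0.001, ω=-0.051
apply F[15]=-0.488 → step 16: x=0.026, v=0.063, θ=-0.002, ω=-0.044
apply F[16]=-0.477 → step 17: x=0.027, v=0.058, θ=-0.003, ω=-0.038
apply F[17]=-0.462 → step 18: x=0.028, v=0.054, θ=-0.004, ω=-0.032
apply F[18]=-0.446 → step 19: x=0.029, v=0.050, θ=-0.004, ω=-0.027
apply F[19]=-0.427 → step 20: x=0.030, v=0.046, θ=-0.005, ω=-0.023
apply F[20]=-0.409 → step 21: x=0.031, v=0.042, θ=-0.005, ω=-0.019
apply F[21]=-0.390 → step 22: x=0.032, v=0.039, θ=-0.006, ω=-0.015
apply F[22]=-0.372 → step 23: x=0.032, v=0.035, θ=-0.006, ω=-0.012
apply F[23]=-0.354 → step 24: x=0.033, v=0.032, θ=-0.006, ω=-0.009
apply F[24]=-0.337 → step 25: x=0.034, v=0.030, θ=-0.006, ω=-0.006
apply F[25]=-0.320 → step 26: x=0.034, v=0.027, θ=-0.006, ω=-0.004
apply F[26]=-0.305 → step 27: x=0.035, v=0.024, θ=-0.006, ω=-0.002
apply F[27]=-0.290 → step 28: x=0.035, v=0.022, θ=-0.006, ω=-0.001
apply F[28]=-0.276 → step 29: x=0.036, v=0.020, θ=-0.006, ω=0.001
apply F[29]=-0.263 → step 30: x=0.036, v=0.018, θ=-0.006, ω=0.002
apply F[30]=-0.250 → step 31: x=0.036, v=0.016, θ=-0.006, ω=0.003
apply F[31]=-0.238 → step 32: x=0.037, v=0.014, θ=-0.006, ω=0.004
apply F[32]=-0.227 → step 33: x=0.037, v=0.012, θ=-0.006, ω=0.005
apply F[33]=-0.216 → step 34: x=0.037, v=0.011, θ=-0.006, ω=0.005
apply F[34]=-0.207 → step 35: x=0.037, v=0.009, θ=-0.006, ω=0.006
apply F[35]=-0.197 → step 36: x=0.038, v=0.008, θ=-0.006, ω=0.006
Max |angle| over trajectory = 0.025 rad = 1.4°.

Answer: 1.4°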